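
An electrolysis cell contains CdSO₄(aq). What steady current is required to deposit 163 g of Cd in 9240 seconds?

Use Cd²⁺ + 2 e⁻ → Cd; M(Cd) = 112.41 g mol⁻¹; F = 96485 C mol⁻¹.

30.3 A

n(Cd) = 163 / 112.41 = 1.450 mol.
n(e⁻) = 2 × 1.450 = 2.900 mol.
Q = n(e⁻)·F = 2.900 × 96485 = 279800 C.
I = Q/t = 279800 / 9240.0 s = 30.3 A.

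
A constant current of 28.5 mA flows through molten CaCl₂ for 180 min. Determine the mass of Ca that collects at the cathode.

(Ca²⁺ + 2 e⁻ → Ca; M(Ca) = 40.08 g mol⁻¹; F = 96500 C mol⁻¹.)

0.0639 g

Q = I·t = 0.02850 A × 10800 s = 307.8 C.
n(e⁻) = Q/F = 307.8 / 96500 = 0.003190 mol.
Ca²⁺ + 2 e⁻ → Ca, so n(Ca) = n(e⁻)/2 = 0.001595 mol.
m = n·M = 0.001595 × 40.08 = 0.0639 g.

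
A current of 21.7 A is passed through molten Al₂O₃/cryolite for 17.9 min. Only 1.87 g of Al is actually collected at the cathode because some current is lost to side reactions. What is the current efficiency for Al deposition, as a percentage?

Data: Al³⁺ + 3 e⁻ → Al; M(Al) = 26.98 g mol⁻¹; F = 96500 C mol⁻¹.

Q = I·t = 21.70 × 1074.0 = 23310 C; n(e⁻) = 23310/96500 = 0.2415 mol.
Theoretical n(Al) = n(e⁻)/3 = 0.08050 mol, i.e. m_theo = 0.08050 × 26.98 = 2.172 g.
Efficiency = m_actual / m_theo = 1.87 / 2.172 = 86.1 %.

86.1 %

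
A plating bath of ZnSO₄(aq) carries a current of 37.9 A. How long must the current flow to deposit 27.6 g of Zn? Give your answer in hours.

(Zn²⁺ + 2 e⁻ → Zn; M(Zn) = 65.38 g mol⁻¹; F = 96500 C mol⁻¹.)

n(Zn) = m/M = 27.6 / 65.38 = 0.4221 mol.
Each Zn atom requires 2 electrons, so n(e⁻) = 2 × 0.4221 = 0.8443 mol.
Q = n(e⁻)·F = 0.8443 × 96500 = 81470 C.
t = Q/I = 81470 / 37.90 A = 2150 s = 0.597 h.

0.597 h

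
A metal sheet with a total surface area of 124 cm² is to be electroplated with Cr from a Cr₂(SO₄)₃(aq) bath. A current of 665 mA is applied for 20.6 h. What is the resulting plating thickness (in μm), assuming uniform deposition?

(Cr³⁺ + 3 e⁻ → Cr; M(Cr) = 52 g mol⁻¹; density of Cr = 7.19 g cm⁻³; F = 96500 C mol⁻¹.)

99.4 μm

Q = I·t = 0.6650 × 74160 = 49320 C; n(e⁻) = 0.5111 mol.
n(Cr) = n(e⁻)/3 = 0.1704 mol, so m = 0.1704 × 52 = 8.858 g.
Volume = m/ρ = 8.858 / 7.19 = 1.232 cm³.
Thickness = V/A = 1.232 / 124 = 0.00994 cm = 99.4 μm.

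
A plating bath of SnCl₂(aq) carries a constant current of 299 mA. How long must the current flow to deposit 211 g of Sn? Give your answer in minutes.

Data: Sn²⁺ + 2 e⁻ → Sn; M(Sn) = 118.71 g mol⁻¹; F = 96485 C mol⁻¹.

19100 min

n(Sn) = m/M = 211 / 118.71 = 1.777 mol.
Each Sn atom requires 2 electrons, so n(e⁻) = 2 × 1.777 = 3.555 mol.
Q = n(e⁻)·F = 3.555 × 96485 = 343000 C.
t = Q/I = 343000 / 0.2990 A = 1147000 s = 19100 min.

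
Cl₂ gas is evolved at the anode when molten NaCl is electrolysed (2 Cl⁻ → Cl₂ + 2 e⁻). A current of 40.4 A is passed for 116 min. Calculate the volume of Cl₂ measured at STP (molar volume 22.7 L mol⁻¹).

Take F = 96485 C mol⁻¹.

Q = I·t = 40.40 A × 6960.0 s = 281200 C.
n(e⁻) = Q/F = 281200 / 96485 = 2.914 mol.
2 electrons are transferred per Cl₂ molecule, so n(Cl₂) = 2.914 / 2 = 1.457 mol.
V = n × V_m = 1.457 × 22.7 = 33.1 L.

33.1 L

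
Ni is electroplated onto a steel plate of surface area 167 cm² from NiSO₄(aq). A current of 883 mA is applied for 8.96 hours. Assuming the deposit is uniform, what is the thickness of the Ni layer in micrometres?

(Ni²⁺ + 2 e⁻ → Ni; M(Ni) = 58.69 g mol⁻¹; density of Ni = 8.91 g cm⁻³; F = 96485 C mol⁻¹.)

58.2 μm

Q = I·t = 0.8830 × 32256 = 28480 C; n(e⁻) = 0.2952 mol.
n(Ni) = n(e⁻)/2 = 0.1476 mol, so m = 0.1476 × 58.69 = 8.663 g.
Volume = m/ρ = 8.663 / 8.91 = 0.9722 cm³.
Thickness = V/A = 0.9722 / 167 = 0.00582 cm = 58.2 μm.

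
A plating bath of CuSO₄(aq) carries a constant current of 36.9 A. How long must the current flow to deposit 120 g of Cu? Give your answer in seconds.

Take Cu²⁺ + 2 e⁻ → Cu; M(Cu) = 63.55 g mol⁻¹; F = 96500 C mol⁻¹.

n(Cu) = m/M = 120 / 63.55 = 1.888 mol.
Each Cu atom requires 2 electrons, so n(e⁻) = 2 × 1.888 = 3.777 mol.
Q = n(e⁻)·F = 3.777 × 96500 = 364400 C.
t = Q/I = 364400 / 36.90 A = 9876 s.

9880 s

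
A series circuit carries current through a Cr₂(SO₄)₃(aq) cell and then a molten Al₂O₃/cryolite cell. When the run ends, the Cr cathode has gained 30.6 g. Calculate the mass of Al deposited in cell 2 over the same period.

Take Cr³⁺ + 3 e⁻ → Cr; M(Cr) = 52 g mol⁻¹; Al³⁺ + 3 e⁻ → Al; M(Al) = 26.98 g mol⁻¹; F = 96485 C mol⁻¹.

n(Cr) = 30.6 / 52 = 0.5885 mol.
Since Cr³⁺ + 3 e⁻ → Cr, n(e⁻) passed = 3 × 0.5885 = 1.765 mol.
Cells in series carry the same charge, so the same 1.765 mol of electrons passes through cell 2.
Al³⁺ + 3 e⁻ → Al, so n(Al) = 1.765 / 3 = 0.5885 mol.
m(Al) = 0.5885 × 26.98 = 15.9 g.

15.9 g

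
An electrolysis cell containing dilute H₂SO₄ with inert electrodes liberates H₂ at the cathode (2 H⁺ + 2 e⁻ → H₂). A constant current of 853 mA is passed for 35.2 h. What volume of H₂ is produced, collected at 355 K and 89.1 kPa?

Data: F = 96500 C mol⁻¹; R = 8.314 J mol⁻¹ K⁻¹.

18.6 L

Q = I·t = 0.8530 A × 126720 s = 108100 C.
n(e⁻) = Q/F = 108100 / 96500 = 1.120 mol.
2 electrons are transferred per H₂ molecule, so n(H₂) = 1.120 / 2 = 0.5601 mol.
V = nRT/P = (0.5601 × 8.314 × 355) / (89.1 × 10³ Pa) = 0.0186 m³ = 18.6 L.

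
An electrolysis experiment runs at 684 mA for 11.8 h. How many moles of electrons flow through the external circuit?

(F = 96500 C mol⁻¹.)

Q = I·t = 0.6840 A × 42480 s = 29060 C.
n(e⁻) = Q/F = 29060 / 96500 = 0.301 mol.

0.301 mol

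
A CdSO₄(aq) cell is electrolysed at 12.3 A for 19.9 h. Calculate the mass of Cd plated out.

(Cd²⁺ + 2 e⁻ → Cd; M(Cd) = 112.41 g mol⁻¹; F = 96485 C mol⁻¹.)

513 g

Q = I·t = 12.30 A × 71640 s = 881200 C.
n(e⁻) = Q/F = 881200 / 96485 = 9.133 mol.
Cd²⁺ + 2 e⁻ → Cd, so n(Cd) = n(e⁻)/2 = 4.566 mol.
m = n·M = 4.566 × 112.41 = 513 g.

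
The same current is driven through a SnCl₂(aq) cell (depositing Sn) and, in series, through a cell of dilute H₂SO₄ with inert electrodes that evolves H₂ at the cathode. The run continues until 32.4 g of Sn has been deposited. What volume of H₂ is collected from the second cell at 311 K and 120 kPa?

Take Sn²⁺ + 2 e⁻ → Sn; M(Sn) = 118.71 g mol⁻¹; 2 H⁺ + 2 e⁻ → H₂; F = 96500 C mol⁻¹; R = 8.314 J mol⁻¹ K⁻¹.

5.88 L

n(Sn) = 32.4 / 118.71 = 0.2729 mol, so n(e⁻) = 2 × 0.2729 = 0.5459 mol.
The cells are in series, so the same 0.5459 mol of electrons passes through the second cell.
2 H⁺ + 2 e⁻ → H₂ — 2 mol e⁻ per mol H₂, so n(H₂) = 0.5459/2 = 0.2729 mol.
V = nRT/P = (0.2729 × 8.314 × 311) / (120 × 10³) = 0.00588 m³ = 5.88 L.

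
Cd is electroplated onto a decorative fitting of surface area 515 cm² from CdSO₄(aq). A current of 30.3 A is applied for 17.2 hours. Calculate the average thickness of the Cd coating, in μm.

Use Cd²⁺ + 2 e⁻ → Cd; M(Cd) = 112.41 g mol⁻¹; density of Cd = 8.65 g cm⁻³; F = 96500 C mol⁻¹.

Q = I·t = 30.30 × 61920 = 1876000 C; n(e⁻) = 19.44 mol.
n(Cd) = n(e⁻)/2 = 9.721 mol, so m = 9.721 × 112.41 = 1093 g.
Volume = m/ρ = 1093 / 8.65 = 126.3 cm³.
Thickness = V/A = 126.3 / 515 = 0.245 cm = 2450 μm.

2450 μm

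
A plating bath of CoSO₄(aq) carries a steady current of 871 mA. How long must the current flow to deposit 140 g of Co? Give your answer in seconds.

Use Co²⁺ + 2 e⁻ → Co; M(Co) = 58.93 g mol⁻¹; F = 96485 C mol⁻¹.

n(Co) = m/M = 140 / 58.93 = 2.376 mol.
Each Co atom requires 2 electrons, so n(e⁻) = 2 × 2.376 = 4.751 mol.
Q = n(e⁻)·F = 4.751 × 96485 = 458400 C.
t = Q/I = 458400 / 0.8710 A = 526300 s.

5.26 × 10⁵ s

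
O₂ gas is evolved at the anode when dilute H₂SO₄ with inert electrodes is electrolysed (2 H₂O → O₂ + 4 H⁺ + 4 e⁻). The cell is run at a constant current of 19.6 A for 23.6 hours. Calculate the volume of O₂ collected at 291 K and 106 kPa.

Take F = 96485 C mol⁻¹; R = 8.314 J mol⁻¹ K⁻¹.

Q = I·t = 19.60 A × 84960 s = 1665000 C.
n(e⁻) = Q/F = 1665000 / 96485 = 17.26 mol.
4 electrons are transferred per O₂ molecule, so n(O₂) = 17.26 / 4 = 4.315 mol.
V = nRT/P = (4.315 × 8.314 × 291) / (106 × 10³ Pa) = 0.0985 m³ = 98.5 L.

98.5 L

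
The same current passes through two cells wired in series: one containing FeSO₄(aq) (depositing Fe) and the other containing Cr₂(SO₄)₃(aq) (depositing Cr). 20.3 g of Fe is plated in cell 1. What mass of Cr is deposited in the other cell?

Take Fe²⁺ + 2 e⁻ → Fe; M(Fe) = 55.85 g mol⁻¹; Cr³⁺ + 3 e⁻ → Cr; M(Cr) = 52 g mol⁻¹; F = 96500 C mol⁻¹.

n(Fe) = 20.3 / 55.85 = 0.3635 mol.
Since Fe²⁺ + 2 e⁻ → Fe, n(e⁻) passed = 2 × 0.3635 = 0.7269 mol.
Cells in series carry the same charge, so the same 0.7269 mol of electrons passes through cell 2.
Cr³⁺ + 3 e⁻ → Cr, so n(Cr) = 0.7269 / 3 = 0.2423 mol.
m(Cr) = 0.2423 × 52 = 12.6 g.

12.6 g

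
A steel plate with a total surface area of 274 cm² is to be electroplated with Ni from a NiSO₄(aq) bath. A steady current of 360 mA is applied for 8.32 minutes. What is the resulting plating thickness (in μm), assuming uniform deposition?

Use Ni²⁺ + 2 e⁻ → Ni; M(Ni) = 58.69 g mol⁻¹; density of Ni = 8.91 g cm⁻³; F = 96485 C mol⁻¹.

0.224 μm

Q = I·t = 0.3600 × 499.20 = 179.7 C; n(e⁻) = 0.001863 mol.
n(Ni) = n(e⁻)/2 = 0.0009313 mol, so m = 0.0009313 × 58.69 = 0.05466 g.
Volume = m/ρ = 0.05466 / 8.91 = 0.006134 cm³.
Thickness = V/A = 0.006134 / 274 = 2.24 × 10⁻⁵ cm = 0.224 μm.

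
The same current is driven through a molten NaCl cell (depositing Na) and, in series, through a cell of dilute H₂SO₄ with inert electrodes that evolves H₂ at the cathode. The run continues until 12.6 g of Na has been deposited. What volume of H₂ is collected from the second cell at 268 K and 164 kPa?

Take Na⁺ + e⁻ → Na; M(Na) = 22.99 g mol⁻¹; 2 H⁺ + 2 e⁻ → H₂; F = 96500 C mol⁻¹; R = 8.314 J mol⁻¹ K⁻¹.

3.72 L

n(Na) = 12.6 / 22.99 = 0.5481 mol, so n(e⁻) = 1 × 0.5481 = 0.5481 mol.
The cells are in series, so the same 0.5481 mol of electrons passes through the second cell.
2 H⁺ + 2 e⁻ → H₂ — 2 mol e⁻ per mol H₂, so n(H₂) = 0.5481/2 = 0.2740 mol.
V = nRT/P = (0.2740 × 8.314 × 268) / (164 × 10³) = 0.00372 m³ = 3.72 L.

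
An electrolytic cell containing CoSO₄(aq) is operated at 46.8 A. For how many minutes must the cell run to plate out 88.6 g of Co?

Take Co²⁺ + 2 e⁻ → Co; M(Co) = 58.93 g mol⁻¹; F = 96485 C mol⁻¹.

n(Co) = m/M = 88.6 / 58.93 = 1.503 mol.
Each Co atom requires 2 electrons, so n(e⁻) = 2 × 1.503 = 3.007 mol.
Q = n(e⁻)·F = 3.007 × 96485 = 290100 C.
t = Q/I = 290100 / 46.80 A = 6199 s = 103 min.

103 min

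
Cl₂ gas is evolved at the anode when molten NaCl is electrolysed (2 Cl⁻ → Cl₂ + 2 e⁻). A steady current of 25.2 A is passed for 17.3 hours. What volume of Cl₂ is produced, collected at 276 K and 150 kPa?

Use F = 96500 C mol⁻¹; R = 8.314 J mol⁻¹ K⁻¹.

124 L

Q = I·t = 25.20 A × 62280 s = 1569000 C.
n(e⁻) = Q/F = 1569000 / 96500 = 16.26 mol.
2 electrons are transferred per Cl₂ molecule, so n(Cl₂) = 16.26 / 2 = 8.132 mol.
V = nRT/P = (8.132 × 8.314 × 276) / (150 × 10³ Pa) = 0.124 m³ = 124 L.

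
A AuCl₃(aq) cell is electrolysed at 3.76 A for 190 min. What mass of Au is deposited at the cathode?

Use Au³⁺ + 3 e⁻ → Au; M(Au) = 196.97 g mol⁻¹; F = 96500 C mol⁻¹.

29.2 g

Q = I·t = 3.760 A × 11400 s = 42860 C.
n(e⁻) = Q/F = 42860 / 96500 = 0.4442 mol.
Au³⁺ + 3 e⁻ → Au, so n(Au) = n(e⁻)/3 = 0.1481 mol.
m = n·M = 0.1481 × 196.97 = 29.2 g.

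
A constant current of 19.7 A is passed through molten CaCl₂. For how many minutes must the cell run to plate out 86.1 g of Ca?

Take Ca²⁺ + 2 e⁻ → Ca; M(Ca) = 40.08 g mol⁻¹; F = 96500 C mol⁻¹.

n(Ca) = m/M = 86.1 / 40.08 = 2.148 mol.
Each Ca atom requires 2 electrons, so n(e⁻) = 2 × 2.148 = 4.296 mol.
Q = n(e⁻)·F = 4.296 × 96500 = 414600 C.
t = Q/I = 414600 / 19.70 A = 21050 s = 351 min.

351 min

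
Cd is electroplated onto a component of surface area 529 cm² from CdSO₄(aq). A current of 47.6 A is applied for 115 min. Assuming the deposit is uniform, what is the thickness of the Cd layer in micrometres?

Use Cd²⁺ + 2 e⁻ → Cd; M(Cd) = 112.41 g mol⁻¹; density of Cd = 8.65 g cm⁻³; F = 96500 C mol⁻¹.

Q = I·t = 47.60 × 6900.0 = 328400 C; n(e⁻) = 3.404 mol.
n(Cd) = n(e⁻)/2 = 1.702 mol, so m = 1.702 × 112.41 = 191.3 g.
Volume = m/ρ = 191.3 / 8.65 = 22.12 cm³.
Thickness = V/A = 22.12 / 529 = 0.0418 cm = 418 μm.

418 μm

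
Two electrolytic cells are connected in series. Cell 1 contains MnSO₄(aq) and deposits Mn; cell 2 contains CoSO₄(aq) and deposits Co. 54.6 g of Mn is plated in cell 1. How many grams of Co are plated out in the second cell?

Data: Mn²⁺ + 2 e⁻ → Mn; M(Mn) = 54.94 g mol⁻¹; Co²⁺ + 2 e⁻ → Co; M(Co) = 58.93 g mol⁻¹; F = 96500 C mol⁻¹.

n(Mn) = 54.6 / 54.94 = 0.9938 mol.
Since Mn²⁺ + 2 e⁻ → Mn, n(e⁻) passed = 2 × 0.9938 = 1.988 mol.
Cells in series carry the same charge, so the same 1.988 mol of electrons passes through cell 2.
Co²⁺ + 2 e⁻ → Co, so n(Co) = 1.988 / 2 = 0.9938 mol.
m(Co) = 0.9938 × 58.93 = 58.6 g.

58.6 g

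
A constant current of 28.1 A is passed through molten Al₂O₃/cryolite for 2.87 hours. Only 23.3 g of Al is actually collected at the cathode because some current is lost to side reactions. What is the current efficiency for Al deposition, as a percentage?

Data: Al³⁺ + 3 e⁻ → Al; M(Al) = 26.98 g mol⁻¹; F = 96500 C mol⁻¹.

86.1 %

Q = I·t = 28.10 × 10332 = 290300 C; n(e⁻) = 290300/96500 = 3.009 mol.
Theoretical n(Al) = n(e⁻)/3 = 1.003 mol, i.e. m_theo = 1.003 × 26.98 = 27.06 g.
Efficiency = m_actual / m_theo = 23.3 / 27.06 = 86.1 %.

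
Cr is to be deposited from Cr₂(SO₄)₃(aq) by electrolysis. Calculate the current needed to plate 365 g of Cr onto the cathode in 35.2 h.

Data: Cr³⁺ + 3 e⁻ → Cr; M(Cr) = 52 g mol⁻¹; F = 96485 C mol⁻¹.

n(Cr) = 365 / 52 = 7.019 mol.
n(e⁻) = 3 × 7.019 = 21.06 mol.
Q = n(e⁻)·F = 21.06 × 96485 = 2032000 C.
I = Q/t = 2032000 / 126720 s = 16.0 A.

16.0 A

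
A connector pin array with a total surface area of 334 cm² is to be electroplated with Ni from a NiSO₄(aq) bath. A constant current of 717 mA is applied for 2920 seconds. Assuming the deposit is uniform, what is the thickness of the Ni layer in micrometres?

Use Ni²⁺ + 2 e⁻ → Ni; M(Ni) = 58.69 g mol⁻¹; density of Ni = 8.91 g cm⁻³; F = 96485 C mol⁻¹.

Q = I·t = 0.7170 × 2920.0 = 2094 C; n(e⁻) = 0.02170 mol.
n(Ni) = n(e⁻)/2 = 0.01085 mol, so m = 0.01085 × 58.69 = 0.6368 g.
Volume = m/ρ = 0.6368 / 8.91 = 0.07147 cm³.
Thickness = V/A = 0.07147 / 334 = 2.14 × 10⁻⁴ cm = 2.14 μm.

2.14 μm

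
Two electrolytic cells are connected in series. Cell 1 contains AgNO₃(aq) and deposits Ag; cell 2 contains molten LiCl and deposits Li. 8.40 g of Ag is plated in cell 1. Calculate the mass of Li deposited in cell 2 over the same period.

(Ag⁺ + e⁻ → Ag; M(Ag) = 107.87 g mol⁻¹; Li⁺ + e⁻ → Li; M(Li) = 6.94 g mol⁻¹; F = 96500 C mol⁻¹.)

0.540 g

n(Ag) = 8.40 / 107.87 = 0.07787 mol.
Since Ag⁺ + e⁻ → Ag, n(e⁻) passed = 1 × 0.07787 = 0.07787 mol.
Cells in series carry the same charge, so the same 0.07787 mol of electrons passes through cell 2.
Li⁺ + e⁻ → Li, so n(Li) = 0.07787 / 1 = 0.07787 mol.
m(Li) = 0.07787 × 6.94 = 0.540 g.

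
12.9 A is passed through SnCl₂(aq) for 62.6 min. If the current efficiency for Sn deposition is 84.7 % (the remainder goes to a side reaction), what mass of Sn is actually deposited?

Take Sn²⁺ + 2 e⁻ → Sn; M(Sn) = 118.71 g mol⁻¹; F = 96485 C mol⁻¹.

25.2 g

Q = I·t = 12.90 × 3756.0 = 48450 C.
n(e⁻) = 48450/96485 = 0.5022 mol; theoretically n(Sn) = 0.5022/2 = 0.2511 mol, m_theo = 29.81 g.
At 84.7 % efficiency, m_actual = 0.847 × 29.81 = 25.2 g.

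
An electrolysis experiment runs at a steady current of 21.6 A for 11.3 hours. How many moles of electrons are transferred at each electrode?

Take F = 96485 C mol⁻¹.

Q = I·t = 21.60 A × 40680 s = 878700 C.
n(e⁻) = Q/F = 878700 / 96485 = 9.11 mol.

9.11 mol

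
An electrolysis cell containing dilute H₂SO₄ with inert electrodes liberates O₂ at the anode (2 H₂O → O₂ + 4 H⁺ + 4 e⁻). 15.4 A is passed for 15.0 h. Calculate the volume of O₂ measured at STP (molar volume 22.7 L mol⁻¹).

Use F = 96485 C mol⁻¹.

Q = I·t = 15.40 A × 54000 s = 831600 C.
n(e⁻) = Q/F = 831600 / 96485 = 8.619 mol.
4 electrons are transferred per O₂ molecule, so n(O₂) = 8.619 / 4 = 2.155 mol.
V = n × V_m = 2.155 × 22.7 = 48.9 L.

48.9 L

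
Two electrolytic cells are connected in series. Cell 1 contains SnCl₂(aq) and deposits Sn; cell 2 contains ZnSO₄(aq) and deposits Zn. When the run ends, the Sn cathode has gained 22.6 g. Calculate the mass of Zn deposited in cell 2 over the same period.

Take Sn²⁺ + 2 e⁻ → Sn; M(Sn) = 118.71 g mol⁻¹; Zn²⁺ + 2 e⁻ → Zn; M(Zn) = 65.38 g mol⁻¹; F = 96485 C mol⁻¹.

12.4 g

n(Sn) = 22.6 / 118.71 = 0.1904 mol.
Since Sn²⁺ + 2 e⁻ → Sn, n(e⁻) passed = 2 × 0.1904 = 0.3808 mol.
Cells in series carry the same charge, so the same 0.3808 mol of electrons passes through cell 2.
Zn²⁺ + 2 e⁻ → Zn, so n(Zn) = 0.3808 / 2 = 0.1904 mol.
m(Zn) = 0.1904 × 65.38 = 12.4 g.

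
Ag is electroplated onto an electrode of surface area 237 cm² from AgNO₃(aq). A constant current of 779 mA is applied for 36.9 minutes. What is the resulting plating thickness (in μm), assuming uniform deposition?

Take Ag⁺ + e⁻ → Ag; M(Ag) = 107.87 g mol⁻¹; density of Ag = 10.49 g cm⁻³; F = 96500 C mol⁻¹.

Q = I·t = 0.7790 × 2214.0 = 1725 C; n(e⁻) = 0.01787 mol.
n(Ag) = n(e⁻)/1 = 0.01787 mol, so m = 0.01787 × 107.87 = 1.928 g.
Volume = m/ρ = 1.928 / 10.49 = 0.1838 cm³.
Thickness = V/A = 0.1838 / 237 = 7.75 × 10⁻⁴ cm = 7.75 μm.

7.75 μm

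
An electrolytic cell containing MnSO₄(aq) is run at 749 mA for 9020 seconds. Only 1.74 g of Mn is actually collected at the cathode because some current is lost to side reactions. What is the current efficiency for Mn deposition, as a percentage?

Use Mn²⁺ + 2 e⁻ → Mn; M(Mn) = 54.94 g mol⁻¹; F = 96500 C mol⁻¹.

90.5 %

Q = I·t = 0.7490 × 9020.0 = 6756 C; n(e⁻) = 6756/96500 = 0.07001 mol.
Theoretical n(Mn) = n(e⁻)/2 = 0.03501 mol, i.e. m_theo = 0.03501 × 54.94 = 1.923 g.
Efficiency = m_actual / m_theo = 1.74 / 1.923 = 90.5 %.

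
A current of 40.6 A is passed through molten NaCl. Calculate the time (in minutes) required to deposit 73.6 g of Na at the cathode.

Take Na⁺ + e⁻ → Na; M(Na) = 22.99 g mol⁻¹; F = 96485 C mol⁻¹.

127 min

n(Na) = m/M = 73.6 / 22.99 = 3.201 mol.
Each Na atom requires 1 electron, so n(e⁻) = 1 × 3.201 = 3.201 mol.
Q = n(e⁻)·F = 3.201 × 96485 = 308900 C.
t = Q/I = 308900 / 40.60 A = 7608 s = 127 min.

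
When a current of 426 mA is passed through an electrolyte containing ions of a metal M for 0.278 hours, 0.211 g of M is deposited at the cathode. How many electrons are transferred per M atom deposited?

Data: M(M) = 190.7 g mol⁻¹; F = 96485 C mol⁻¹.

Q = I·t = 0.4260 A × 1000.8 s = 426.3 C, so n(e⁻) = 426.3/96485 = 0.004419 mol.
n(M) deposited = 0.211 / 190.7 = 0.001106 mol.
Electrons per atom = n(e⁻)/n(M) = 0.004419 / 0.001106 = 3.99 ≈ 4, so the ion is M⁴⁺.

4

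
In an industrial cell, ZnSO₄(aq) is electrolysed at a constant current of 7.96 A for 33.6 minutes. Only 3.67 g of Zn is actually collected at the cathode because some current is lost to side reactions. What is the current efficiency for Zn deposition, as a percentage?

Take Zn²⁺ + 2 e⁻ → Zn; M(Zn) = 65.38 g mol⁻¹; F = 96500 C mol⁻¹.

Q = I·t = 7.960 × 2016.0 = 16050 C; n(e⁻) = 16050/96500 = 0.1663 mol.
Theoretical n(Zn) = n(e⁻)/2 = 0.08315 mol, i.e. m_theo = 0.08315 × 65.38 = 5.436 g.
Efficiency = m_actual / m_theo = 3.67 / 5.436 = 67.5 %.

67.5 %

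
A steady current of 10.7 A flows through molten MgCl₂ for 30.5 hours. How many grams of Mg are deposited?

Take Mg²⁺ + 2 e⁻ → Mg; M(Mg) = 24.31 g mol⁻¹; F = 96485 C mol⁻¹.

148 g

Q = I·t = 10.70 A × 109800 s = 1175000 C.
n(e⁻) = Q/F = 1175000 / 96485 = 12.18 mol.
Mg²⁺ + 2 e⁻ → Mg, so n(Mg) = n(e⁻)/2 = 6.088 mol.
m = n·M = 6.088 × 24.31 = 148 g.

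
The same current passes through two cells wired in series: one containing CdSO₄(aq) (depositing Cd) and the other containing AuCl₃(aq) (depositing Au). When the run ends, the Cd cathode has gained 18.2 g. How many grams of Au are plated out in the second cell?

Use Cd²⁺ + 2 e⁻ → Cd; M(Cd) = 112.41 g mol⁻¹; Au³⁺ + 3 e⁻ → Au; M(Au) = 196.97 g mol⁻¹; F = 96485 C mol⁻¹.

n(Cd) = 18.2 / 112.41 = 0.1619 mol.
Since Cd²⁺ + 2 e⁻ → Cd, n(e⁻) passed = 2 × 0.1619 = 0.3238 mol.
Cells in series carry the same charge, so the same 0.3238 mol of electrons passes through cell 2.
Au³⁺ + 3 e⁻ → Au, so n(Au) = 0.3238 / 3 = 0.1079 mol.
m(Au) = 0.1079 × 196.97 = 21.3 g.

21.3 g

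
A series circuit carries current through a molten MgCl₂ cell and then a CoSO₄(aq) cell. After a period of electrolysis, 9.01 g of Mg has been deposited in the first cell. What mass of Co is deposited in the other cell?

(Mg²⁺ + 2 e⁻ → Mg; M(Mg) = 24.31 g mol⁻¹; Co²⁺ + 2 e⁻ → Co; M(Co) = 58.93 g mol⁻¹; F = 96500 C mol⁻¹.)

21.8 g

n(Mg) = 9.01 / 24.31 = 0.3706 mol.
Since Mg²⁺ + 2 e⁻ → Mg, n(e⁻) passed = 2 × 0.3706 = 0.7413 mol.
Cells in series carry the same charge, so the same 0.7413 mol of electrons passes through cell 2.
Co²⁺ + 2 e⁻ → Co, so n(Co) = 0.7413 / 2 = 0.3706 mol.
m(Co) = 0.3706 × 58.93 = 21.8 g.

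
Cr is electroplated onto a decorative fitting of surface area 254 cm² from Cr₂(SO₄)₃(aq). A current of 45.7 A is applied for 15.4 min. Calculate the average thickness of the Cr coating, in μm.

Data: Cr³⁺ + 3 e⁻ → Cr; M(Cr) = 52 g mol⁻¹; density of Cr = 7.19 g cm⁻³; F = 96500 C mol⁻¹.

Q = I·t = 45.70 × 924.00 = 42230 C; n(e⁻) = 0.4376 mol.
n(Cr) = n(e⁻)/3 = 0.1459 mol, so m = 0.1459 × 52 = 7.585 g.
Volume = m/ρ = 7.585 / 7.19 = 1.055 cm³.
Thickness = V/A = 1.055 / 254 = 0.00415 cm = 41.5 μm.

41.5 μm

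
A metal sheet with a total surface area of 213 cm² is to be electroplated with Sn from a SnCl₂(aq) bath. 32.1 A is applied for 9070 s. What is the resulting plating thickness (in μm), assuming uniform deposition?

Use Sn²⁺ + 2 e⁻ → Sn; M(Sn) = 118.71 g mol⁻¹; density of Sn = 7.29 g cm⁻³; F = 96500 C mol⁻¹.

Q = I·t = 32.10 × 9070.0 = 291100 C; n(e⁻) = 3.017 mol.
n(Sn) = n(e⁻)/2 = 1.509 mol, so m = 1.509 × 118.71 = 179.1 g.
Volume = m/ρ = 179.1 / 7.29 = 24.56 cm³.
Thickness = V/A = 24.56 / 213 = 0.115 cm = 1150 μm.

1150 μm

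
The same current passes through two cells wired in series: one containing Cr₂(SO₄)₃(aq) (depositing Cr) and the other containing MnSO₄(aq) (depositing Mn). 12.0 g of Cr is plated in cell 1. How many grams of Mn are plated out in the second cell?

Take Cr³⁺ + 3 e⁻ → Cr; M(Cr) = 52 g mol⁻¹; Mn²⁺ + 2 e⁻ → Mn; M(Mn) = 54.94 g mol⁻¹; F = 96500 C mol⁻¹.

n(Cr) = 12.0 / 52 = 0.2308 mol.
Since Cr³⁺ + 3 e⁻ → Cr, n(e⁻) passed = 3 × 0.2308 = 0.6923 mol.
Cells in series carry the same charge, so the same 0.6923 mol of electrons passes through cell 2.
Mn²⁺ + 2 e⁻ → Mn, so n(Mn) = 0.6923 / 2 = 0.3462 mol.
m(Mn) = 0.3462 × 54.94 = 19.0 g.

19.0 g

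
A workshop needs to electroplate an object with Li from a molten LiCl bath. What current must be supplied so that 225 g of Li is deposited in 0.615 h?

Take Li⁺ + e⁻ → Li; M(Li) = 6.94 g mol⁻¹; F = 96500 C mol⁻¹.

1410 A

n(Li) = 225 / 6.94 = 32.42 mol.
n(e⁻) = 1 × 32.42 = 32.42 mol.
Q = n(e⁻)·F = 32.42 × 96500 = 3129000 C.
I = Q/t = 3129000 / 2214.0 s = 1410 A.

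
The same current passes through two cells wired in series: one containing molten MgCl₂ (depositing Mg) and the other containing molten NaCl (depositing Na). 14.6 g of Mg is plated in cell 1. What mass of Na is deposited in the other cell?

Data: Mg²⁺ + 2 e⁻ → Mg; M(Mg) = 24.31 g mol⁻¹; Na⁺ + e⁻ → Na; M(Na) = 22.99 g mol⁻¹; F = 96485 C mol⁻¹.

27.6 g

n(Mg) = 14.6 / 24.31 = 0.6006 mol.
Since Mg²⁺ + 2 e⁻ → Mg, n(e⁻) passed = 2 × 0.6006 = 1.201 mol.
Cells in series carry the same charge, so the same 1.201 mol of electrons passes through cell 2.
Na⁺ + e⁻ → Na, so n(Na) = 1.201 / 1 = 1.201 mol.
m(Na) = 1.201 × 22.99 = 27.6 g.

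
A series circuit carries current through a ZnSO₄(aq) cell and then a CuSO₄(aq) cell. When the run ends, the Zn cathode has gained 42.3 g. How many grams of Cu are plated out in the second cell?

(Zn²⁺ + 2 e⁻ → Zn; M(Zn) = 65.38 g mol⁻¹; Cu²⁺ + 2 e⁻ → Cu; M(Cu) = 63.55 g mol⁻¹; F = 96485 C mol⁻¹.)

41.1 g

n(Zn) = 42.3 / 65.38 = 0.6470 mol.
Since Zn²⁺ + 2 e⁻ → Zn, n(e⁻) passed = 2 × 0.6470 = 1.294 mol.
Cells in series carry the same charge, so the same 1.294 mol of electrons passes through cell 2.
Cu²⁺ + 2 e⁻ → Cu, so n(Cu) = 1.294 / 2 = 0.6470 mol.
m(Cu) = 0.6470 × 63.55 = 41.1 g.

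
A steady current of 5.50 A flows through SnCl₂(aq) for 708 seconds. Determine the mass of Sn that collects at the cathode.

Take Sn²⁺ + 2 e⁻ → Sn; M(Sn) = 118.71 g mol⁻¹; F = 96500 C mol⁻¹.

2.40 g

Q = I·t = 5.500 A × 708.00 s = 3894 C.
n(e⁻) = Q/F = 3894 / 96500 = 0.04035 mol.
Sn²⁺ + 2 e⁻ → Sn, so n(Sn) = n(e⁻)/2 = 0.02018 mol.
m = n·M = 0.02018 × 118.71 = 2.40 g.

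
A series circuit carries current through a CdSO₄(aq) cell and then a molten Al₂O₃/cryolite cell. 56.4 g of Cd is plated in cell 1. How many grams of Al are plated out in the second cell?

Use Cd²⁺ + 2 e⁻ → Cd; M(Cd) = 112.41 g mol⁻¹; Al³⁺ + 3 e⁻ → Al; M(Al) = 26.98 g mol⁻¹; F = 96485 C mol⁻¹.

n(Cd) = 56.4 / 112.41 = 0.5017 mol.
Since Cd²⁺ + 2 e⁻ → Cd, n(e⁻) passed = 2 × 0.5017 = 1.003 mol.
Cells in series carry the same charge, so the same 1.003 mol of electrons passes through cell 2.
Al³⁺ + 3 e⁻ → Al, so n(Al) = 1.003 / 3 = 0.3345 mol.
m(Al) = 0.3345 × 26.98 = 9.02 g.

9.02 g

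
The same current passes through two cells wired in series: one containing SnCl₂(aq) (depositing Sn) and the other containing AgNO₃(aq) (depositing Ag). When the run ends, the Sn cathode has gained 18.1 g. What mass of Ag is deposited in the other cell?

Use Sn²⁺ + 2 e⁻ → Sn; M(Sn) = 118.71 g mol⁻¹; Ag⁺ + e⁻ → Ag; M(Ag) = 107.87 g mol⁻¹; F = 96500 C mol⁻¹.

n(Sn) = 18.1 / 118.71 = 0.1525 mol.
Since Sn²⁺ + 2 e⁻ → Sn, n(e⁻) passed = 2 × 0.1525 = 0.3049 mol.
Cells in series carry the same charge, so the same 0.3049 mol of electrons passes through cell 2.
Ag⁺ + e⁻ → Ag, so n(Ag) = 0.3049 / 1 = 0.3049 mol.
m(Ag) = 0.3049 × 107.87 = 32.9 g.

32.9 g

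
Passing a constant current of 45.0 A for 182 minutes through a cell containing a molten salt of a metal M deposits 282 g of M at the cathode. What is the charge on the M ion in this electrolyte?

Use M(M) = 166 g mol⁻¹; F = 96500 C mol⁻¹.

Q = I·t = 45.00 A × 10920 s = 491400 C, so n(e⁻) = 491400/96500 = 5.092 mol.
n(M) deposited = 282 / 166 = 1.699 mol.
Electrons per atom = n(e⁻)/n(M) = 5.092 / 1.699 = 3.00 ≈ 3, so the ion is M³⁺.

+3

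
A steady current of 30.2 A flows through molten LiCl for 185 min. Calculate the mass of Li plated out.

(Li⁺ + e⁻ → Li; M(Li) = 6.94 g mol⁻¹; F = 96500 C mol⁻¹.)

24.1 g

Q = I·t = 30.20 A × 11100 s = 335200 C.
n(e⁻) = Q/F = 335200 / 96500 = 3.474 mol.
Li⁺ + e⁻ → Li, so n(Li) = n(e⁻)/1 = 3.474 mol.
m = n·M = 3.474 × 6.94 = 24.1 g.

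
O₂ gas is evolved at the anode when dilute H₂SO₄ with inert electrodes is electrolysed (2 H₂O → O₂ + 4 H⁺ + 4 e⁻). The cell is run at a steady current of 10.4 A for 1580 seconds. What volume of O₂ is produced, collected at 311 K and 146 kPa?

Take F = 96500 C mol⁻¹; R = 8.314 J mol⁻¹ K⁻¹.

0.754 L

Q = I·t = 10.40 A × 1580.0 s = 16430 C.
n(e⁻) = Q/F = 16430 / 96500 = 0.1703 mol.
4 electrons are transferred per O₂ molecule, so n(O₂) = 0.1703 / 4 = 0.04257 mol.
V = nRT/P = (0.04257 × 8.314 × 311) / (146 × 10³ Pa) = 7.54 × 10⁻⁴ m³ = 0.754 L.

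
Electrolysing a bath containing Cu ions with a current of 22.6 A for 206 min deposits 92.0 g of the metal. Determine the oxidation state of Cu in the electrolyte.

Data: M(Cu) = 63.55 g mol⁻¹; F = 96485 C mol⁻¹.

Q = I·t = 22.60 A × 12360 s = 279300 C, so n(e⁻) = 279300/96485 = 2.895 mol.
n(Cu) deposited = 92.0 / 63.55 = 1.448 mol.
Electrons per atom = n(e⁻)/n(Cu) = 2.895 / 1.448 = 2.00 ≈ 2, so the ion is Cu²⁺.

+2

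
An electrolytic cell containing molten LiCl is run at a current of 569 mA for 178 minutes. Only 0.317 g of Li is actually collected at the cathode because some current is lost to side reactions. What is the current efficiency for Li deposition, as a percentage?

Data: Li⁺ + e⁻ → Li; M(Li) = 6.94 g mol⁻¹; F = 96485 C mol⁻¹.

72.5 %

Q = I·t = 0.5690 × 10680 = 6077 C; n(e⁻) = 6077/96485 = 0.06298 mol.
Theoretical n(Li) = n(e⁻)/1 = 0.06298 mol, i.e. m_theo = 0.06298 × 6.94 = 0.4371 g.
Efficiency = m_actual / m_theo = 0.317 / 0.4371 = 72.5 %.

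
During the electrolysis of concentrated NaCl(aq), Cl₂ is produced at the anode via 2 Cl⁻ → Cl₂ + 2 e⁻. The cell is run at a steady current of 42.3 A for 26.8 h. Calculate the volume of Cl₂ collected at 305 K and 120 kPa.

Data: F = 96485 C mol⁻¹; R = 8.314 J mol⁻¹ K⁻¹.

447 L

Q = I·t = 42.30 A × 96480 s = 4081000 C.
n(e⁻) = Q/F = 4081000 / 96485 = 42.30 mol.
2 electrons are transferred per Cl₂ molecule, so n(Cl₂) = 42.30 / 2 = 21.15 mol.
V = nRT/P = (21.15 × 8.314 × 305) / (120 × 10³ Pa) = 0.447 m³ = 447 L.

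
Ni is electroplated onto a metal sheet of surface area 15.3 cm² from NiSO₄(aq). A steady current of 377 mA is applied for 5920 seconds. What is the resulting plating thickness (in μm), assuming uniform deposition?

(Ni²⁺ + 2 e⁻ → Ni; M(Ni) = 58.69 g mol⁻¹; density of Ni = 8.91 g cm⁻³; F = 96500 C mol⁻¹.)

49.8 μm

Q = I·t = 0.3770 × 5920.0 = 2232 C; n(e⁻) = 0.02313 mol.
n(Ni) = n(e⁻)/2 = 0.01156 mol, so m = 0.01156 × 58.69 = 0.6787 g.
Volume = m/ρ = 0.6787 / 8.91 = 0.07617 cm³.
Thickness = V/A = 0.07617 / 15.3 = 0.00498 cm = 49.8 μm.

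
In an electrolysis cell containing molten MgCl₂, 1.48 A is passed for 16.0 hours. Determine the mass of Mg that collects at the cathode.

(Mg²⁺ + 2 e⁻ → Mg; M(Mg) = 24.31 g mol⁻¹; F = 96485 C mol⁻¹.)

Q = I·t = 1.480 A × 57600 s = 85250 C.
n(e⁻) = Q/F = 85250 / 96485 = 0.8835 mol.
Mg²⁺ + 2 e⁻ → Mg, so n(Mg) = n(e⁻)/2 = 0.4418 mol.
m = n·M = 0.4418 × 24.31 = 10.7 g.

10.7 g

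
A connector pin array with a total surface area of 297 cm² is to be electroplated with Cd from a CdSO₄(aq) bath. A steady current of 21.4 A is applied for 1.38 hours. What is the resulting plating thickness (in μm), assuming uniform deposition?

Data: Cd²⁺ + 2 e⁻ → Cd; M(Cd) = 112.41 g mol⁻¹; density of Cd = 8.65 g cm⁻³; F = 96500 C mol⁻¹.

241 μm

Q = I·t = 21.40 × 4968.0 = 106300 C; n(e⁻) = 1.102 mol.
n(Cd) = n(e⁻)/2 = 0.5509 mol, so m = 0.5509 × 112.41 = 61.92 g.
Volume = m/ρ = 61.92 / 8.65 = 7.159 cm³.
Thickness = V/A = 7.159 / 297 = 0.0241 cm = 241 μm.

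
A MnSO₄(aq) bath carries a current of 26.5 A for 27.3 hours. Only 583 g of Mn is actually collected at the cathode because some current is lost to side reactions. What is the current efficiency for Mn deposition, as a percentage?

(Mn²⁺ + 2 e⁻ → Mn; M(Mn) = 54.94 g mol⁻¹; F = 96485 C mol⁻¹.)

Q = I·t = 26.50 × 98280 = 2604000 C; n(e⁻) = 2604000/96485 = 26.99 mol.
Theoretical n(Mn) = n(e⁻)/2 = 13.50 mol, i.e. m_theo = 13.50 × 54.94 = 741.5 g.
Efficiency = m_actual / m_theo = 583 / 741.5 = 78.6 %.

78.6 %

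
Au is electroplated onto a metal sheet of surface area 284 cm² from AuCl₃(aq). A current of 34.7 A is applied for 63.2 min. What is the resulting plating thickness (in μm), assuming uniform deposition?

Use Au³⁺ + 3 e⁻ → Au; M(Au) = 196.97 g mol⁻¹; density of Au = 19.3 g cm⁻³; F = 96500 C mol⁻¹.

163 μm

Q = I·t = 34.70 × 3792.0 = 131600 C; n(e⁻) = 1.364 mol.
n(Au) = n(e⁻)/3 = 0.4545 mol, so m = 0.4545 × 196.97 = 89.53 g.
Volume = m/ρ = 89.53 / 19.3 = 4.639 cm³.
Thickness = V/A = 4.639 / 284 = 0.0163 cm = 163 μm.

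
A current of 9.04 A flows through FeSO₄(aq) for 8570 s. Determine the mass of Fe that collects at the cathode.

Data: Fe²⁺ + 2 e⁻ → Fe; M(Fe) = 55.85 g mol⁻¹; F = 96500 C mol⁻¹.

22.4 g

Q = I·t = 9.040 A × 8570.0 s = 77470 C.
n(e⁻) = Q/F = 77470 / 96500 = 0.8028 mol.
Fe²⁺ + 2 e⁻ → Fe, so n(Fe) = n(e⁻)/2 = 0.4014 mol.
m = n·M = 0.4014 × 55.85 = 22.4 g.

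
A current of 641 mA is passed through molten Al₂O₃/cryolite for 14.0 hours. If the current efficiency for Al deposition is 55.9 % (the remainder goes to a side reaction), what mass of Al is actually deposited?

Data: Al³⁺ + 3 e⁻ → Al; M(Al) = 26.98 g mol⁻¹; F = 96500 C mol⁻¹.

Q = I·t = 0.6410 × 50400 = 32310 C.
n(e⁻) = 32310/96500 = 0.3348 mol; theoretically n(Al) = 0.3348/3 = 0.1116 mol, m_theo = 3.011 g.
At 55.9 % efficiency, m_actual = 0.559 × 3.011 = 1.68 g.

1.68 g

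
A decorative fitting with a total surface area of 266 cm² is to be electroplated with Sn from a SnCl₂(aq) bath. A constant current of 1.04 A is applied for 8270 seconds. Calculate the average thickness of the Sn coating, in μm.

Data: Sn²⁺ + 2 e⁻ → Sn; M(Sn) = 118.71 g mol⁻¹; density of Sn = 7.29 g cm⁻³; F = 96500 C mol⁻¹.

Q = I·t = 1.040 × 8270.0 = 8601 C; n(e⁻) = 0.08913 mol.
n(Sn) = n(e⁻)/2 = 0.04456 mol, so m = 0.04456 × 118.71 = 5.290 g.
Volume = m/ρ = 5.290 / 7.29 = 0.7257 cm³.
Thickness = V/A = 0.7257 / 266 = 0.00273 cm = 27.3 μm.

27.3 μm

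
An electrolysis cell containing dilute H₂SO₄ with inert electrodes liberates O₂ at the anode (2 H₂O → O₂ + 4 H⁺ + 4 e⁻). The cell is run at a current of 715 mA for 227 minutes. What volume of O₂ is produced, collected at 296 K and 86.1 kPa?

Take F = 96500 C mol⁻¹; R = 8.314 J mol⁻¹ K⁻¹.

Q = I·t = 0.7150 A × 13620 s = 9738 C.
n(e⁻) = Q/F = 9738 / 96500 = 0.1009 mol.
4 electrons are transferred per O₂ molecule, so n(O₂) = 0.1009 / 4 = 0.02523 mol.
V = nRT/P = (0.02523 × 8.314 × 296) / (86.1 × 10³ Pa) = 7.21 × 10⁻⁴ m³ = 0.721 L.

0.721 L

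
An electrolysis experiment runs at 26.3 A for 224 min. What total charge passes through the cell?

3.53 × 10⁵ C

Q = I·t = 26.30 A × 13440 s = 3.53 × 10⁵ C.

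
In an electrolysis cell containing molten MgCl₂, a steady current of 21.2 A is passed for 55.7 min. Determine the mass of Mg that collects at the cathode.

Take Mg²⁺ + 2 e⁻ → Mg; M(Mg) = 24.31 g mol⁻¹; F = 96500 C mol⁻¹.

8.92 g

Q = I·t = 21.20 A × 3342.0 s = 70850 C.
n(e⁻) = Q/F = 70850 / 96500 = 0.7342 mol.
Mg²⁺ + 2 e⁻ → Mg, so n(Mg) = n(e⁻)/2 = 0.3671 mol.
m = n·M = 0.3671 × 24.31 = 8.92 g.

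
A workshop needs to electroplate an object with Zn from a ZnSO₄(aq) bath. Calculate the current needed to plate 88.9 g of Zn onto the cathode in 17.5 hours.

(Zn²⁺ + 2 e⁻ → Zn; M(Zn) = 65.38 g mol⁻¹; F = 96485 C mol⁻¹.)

n(Zn) = 88.9 / 65.38 = 1.360 mol.
n(e⁻) = 2 × 1.360 = 2.719 mol.
Q = n(e⁻)·F = 2.719 × 96485 = 262400 C.
I = Q/t = 262400 / 63000 s = 4.16 A.

4.16 A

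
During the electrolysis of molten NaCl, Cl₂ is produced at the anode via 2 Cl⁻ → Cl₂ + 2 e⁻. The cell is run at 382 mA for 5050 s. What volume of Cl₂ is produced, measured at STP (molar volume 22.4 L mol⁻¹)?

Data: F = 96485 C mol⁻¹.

Q = I·t = 0.3820 A × 5050.0 s = 1929 C.
n(e⁻) = Q/F = 1929 / 96485 = 0.01999 mol.
2 electrons are transferred per Cl₂ molecule, so n(Cl₂) = 0.01999 / 2 = 0.009997 mol.
V = n × V_m = 0.009997 × 22.4 = 0.224 L.

0.224 L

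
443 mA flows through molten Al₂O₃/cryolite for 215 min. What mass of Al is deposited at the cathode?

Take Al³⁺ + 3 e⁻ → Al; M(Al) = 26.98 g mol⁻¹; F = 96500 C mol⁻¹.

0.533 g

Q = I·t = 0.4430 A × 12900 s = 5715 C.
n(e⁻) = Q/F = 5715 / 96500 = 0.05922 mol.
Al³⁺ + 3 e⁻ → Al, so n(Al) = n(e⁻)/3 = 0.01974 mol.
m = n·M = 0.01974 × 26.98 = 0.533 g.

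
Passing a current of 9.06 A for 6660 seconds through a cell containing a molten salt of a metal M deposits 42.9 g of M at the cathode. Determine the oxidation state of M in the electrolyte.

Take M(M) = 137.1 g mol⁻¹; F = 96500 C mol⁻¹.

+2

Q = I·t = 9.060 A × 6660.0 s = 60340 C, so n(e⁻) = 60340/96500 = 0.6253 mol.
n(M) deposited = 42.9 / 137.1 = 0.3129 mol.
Electrons per atom = n(e⁻)/n(M) = 0.6253 / 0.3129 = 2.00 ≈ 2, so the ion is M²⁺.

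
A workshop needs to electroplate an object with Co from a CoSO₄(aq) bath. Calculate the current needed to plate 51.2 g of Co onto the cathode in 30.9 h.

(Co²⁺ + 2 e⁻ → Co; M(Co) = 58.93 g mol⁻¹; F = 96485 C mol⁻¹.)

1.51 A

n(Co) = 51.2 / 58.93 = 0.8688 mol.
n(e⁻) = 2 × 0.8688 = 1.738 mol.
Q = n(e⁻)·F = 1.738 × 96485 = 167700 C.
I = Q/t = 167700 / 111240 s = 1.51 A.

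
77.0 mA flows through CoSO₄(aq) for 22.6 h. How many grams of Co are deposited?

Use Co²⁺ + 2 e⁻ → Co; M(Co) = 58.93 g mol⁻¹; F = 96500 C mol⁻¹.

1.91 g

Q = I·t = 0.07700 A × 81360 s = 6265 C.
n(e⁻) = Q/F = 6265 / 96500 = 0.06492 mol.
Co²⁺ + 2 e⁻ → Co, so n(Co) = n(e⁻)/2 = 0.03246 mol.
m = n·M = 0.03246 × 58.93 = 1.91 g.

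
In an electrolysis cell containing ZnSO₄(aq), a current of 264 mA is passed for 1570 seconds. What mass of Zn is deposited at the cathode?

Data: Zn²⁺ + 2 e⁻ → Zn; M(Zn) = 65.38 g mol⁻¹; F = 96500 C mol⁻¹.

0.140 g

Q = I·t = 0.2640 A × 1570.0 s = 414.5 C.
n(e⁻) = Q/F = 414.5 / 96500 = 0.004295 mol.
Zn²⁺ + 2 e⁻ → Zn, so n(Zn) = n(e⁻)/2 = 0.002148 mol.
m = n·M = 0.002148 × 65.38 = 0.140 g.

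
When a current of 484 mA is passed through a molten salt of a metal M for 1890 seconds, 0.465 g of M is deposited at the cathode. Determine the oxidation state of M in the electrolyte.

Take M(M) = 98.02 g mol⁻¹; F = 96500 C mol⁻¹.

Q = I·t = 0.4840 A × 1890.0 s = 914.8 C, so n(e⁻) = 914.8/96500 = 0.009479 mol.
n(M) deposited = 0.465 / 98.02 = 0.004744 mol.
Electrons per atom = n(e⁻)/n(M) = 0.009479 / 0.004744 = 2.00 ≈ 2, so the ion is M²⁺.

+2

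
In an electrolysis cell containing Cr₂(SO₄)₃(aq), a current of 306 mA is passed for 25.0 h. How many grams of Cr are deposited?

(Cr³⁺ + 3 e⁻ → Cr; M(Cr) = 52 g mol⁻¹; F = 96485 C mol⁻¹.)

4.95 g

Q = I·t = 0.3060 A × 90000 s = 27540 C.
n(e⁻) = Q/F = 27540 / 96485 = 0.2854 mol.
Cr³⁺ + 3 e⁻ → Cr, so n(Cr) = n(e⁻)/3 = 0.09514 mol.
m = n·M = 0.09514 × 52 = 4.95 g.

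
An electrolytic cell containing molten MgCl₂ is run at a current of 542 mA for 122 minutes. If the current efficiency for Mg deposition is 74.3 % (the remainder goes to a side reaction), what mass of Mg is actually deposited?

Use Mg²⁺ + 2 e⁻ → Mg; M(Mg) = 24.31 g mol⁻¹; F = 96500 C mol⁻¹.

0.371 g

Q = I·t = 0.5420 × 7320.0 = 3967 C.
n(e⁻) = 3967/96500 = 0.04111 mol; theoretically n(Mg) = 0.04111/2 = 0.02056 mol, m_theo = 0.4997 g.
At 74.3 % efficiency, m_actual = 0.743 × 0.4997 = 0.371 g.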